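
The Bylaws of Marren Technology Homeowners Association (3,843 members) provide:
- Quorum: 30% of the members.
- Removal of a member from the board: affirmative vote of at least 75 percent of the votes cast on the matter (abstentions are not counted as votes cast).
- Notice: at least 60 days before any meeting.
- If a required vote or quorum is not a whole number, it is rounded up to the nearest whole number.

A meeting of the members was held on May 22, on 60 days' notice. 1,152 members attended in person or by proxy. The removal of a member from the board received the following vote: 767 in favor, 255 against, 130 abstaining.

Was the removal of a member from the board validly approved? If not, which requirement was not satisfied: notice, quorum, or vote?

Invalid — quorum requirement not satisfied.

Notice: 60 days given; 60 required. Satisfied.
Quorum: 30% of 3,843 = 1,152.90, rounded up to 1,153; 1,152 present. Not satisfied.
Vote: requires three-fourths of the votes cast (1,152 − 130 abstaining = 1,022); 3/4 of 1022 = 766.50, rounded up to 767, so 767 needed; 767 in favor. Satisfied.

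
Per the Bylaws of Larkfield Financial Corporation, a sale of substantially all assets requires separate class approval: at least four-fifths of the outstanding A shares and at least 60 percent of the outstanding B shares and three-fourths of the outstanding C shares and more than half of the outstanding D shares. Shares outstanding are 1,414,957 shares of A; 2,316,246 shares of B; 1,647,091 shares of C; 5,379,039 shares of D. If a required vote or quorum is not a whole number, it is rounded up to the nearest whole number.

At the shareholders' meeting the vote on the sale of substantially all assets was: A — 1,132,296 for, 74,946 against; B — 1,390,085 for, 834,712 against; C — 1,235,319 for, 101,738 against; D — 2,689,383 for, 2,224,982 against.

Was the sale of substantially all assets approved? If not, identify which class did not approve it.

Not approved — the D shares did not give the required vote.

A: 4/5 of 1414957 = 1131965.60, rounded up to 1131966; 1,131,966 required, 1,132,296 in favor — approved.
B: 3/5 of 2316246 = 1389747.60, rounded up to 1389748; 1,389,748 required, 1,390,085 in favor — approved.
C: 3/4 of 1647091 = 1235318.25, rounded up to 1235319; 1,235,319 required, 1,235,319 in favor — approved.
D: a majority of 5379039 is 2689520; 2,689,520 required, 2,689,383 in favor — not approved.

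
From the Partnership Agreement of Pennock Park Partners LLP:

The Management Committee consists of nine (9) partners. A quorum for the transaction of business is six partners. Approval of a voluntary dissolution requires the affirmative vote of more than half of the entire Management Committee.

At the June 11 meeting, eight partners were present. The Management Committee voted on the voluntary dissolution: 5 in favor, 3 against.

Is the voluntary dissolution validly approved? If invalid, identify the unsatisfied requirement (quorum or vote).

Quorum: 8 present; quorum is 6. Satisfied.
Vote: the voluntary dissolution requires a majority of the entire Management Committee (9). A majority of 9 is 5, so 5 affirmative votes are needed; 5 voted in favor. Satisfied.

Valid — all requirements satisfied.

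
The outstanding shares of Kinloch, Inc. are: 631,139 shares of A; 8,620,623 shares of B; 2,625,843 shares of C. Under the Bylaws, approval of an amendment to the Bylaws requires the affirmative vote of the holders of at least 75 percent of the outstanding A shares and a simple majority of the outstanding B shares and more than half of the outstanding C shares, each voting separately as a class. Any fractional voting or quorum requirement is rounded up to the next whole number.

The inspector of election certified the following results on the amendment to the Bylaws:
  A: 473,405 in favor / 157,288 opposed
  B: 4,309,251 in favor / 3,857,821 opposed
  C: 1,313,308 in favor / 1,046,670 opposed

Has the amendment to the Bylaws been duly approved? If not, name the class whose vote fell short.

Not approved — the B shares did not give the required vote.

A: 3/4 of 631139 = 473354.25, rounded up to 473355; 473,355 required, 473,405 in favor — approved.
B: a majority of 8620623 is 4310312; 4,310,312 required, 4,309,251 in favor — not approved.
C: a majority of 2625843 is 1312922; 1,312,922 required, 1,313,308 in favor — approved.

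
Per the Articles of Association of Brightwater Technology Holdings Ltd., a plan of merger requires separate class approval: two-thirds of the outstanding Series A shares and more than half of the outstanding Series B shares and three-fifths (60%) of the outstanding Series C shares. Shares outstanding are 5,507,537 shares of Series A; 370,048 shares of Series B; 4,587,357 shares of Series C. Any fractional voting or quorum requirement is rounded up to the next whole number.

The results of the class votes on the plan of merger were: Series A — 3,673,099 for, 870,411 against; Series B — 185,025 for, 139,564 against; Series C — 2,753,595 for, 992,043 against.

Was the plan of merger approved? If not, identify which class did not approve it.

Approved — every class gave the required vote.

Series A: 2/3 of 5507537 = 3671691.33, rounded up to 3671692; 3,671,692 required, 3,673,099 in favor — approved.
Series B: a majority of 370048 is 185025; 185,025 required, 185,025 in favor — approved.
Series C: 3/5 of 4587357 = 2752414.20, rounded up to 2752415; 2,752,415 required, 2,753,595 in favor — approved.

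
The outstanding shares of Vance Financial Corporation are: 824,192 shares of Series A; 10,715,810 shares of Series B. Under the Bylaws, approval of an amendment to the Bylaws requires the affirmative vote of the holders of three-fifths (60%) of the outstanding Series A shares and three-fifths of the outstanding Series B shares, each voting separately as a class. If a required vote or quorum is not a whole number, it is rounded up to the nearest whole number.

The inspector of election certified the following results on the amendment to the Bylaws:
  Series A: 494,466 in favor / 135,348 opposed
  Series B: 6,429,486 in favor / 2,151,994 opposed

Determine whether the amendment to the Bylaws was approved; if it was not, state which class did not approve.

Series A: 3/5 of 824192 = 494515.20, rounded up to 494516; 494,516 required, 494,466 in favor — not approved.
Series B: 3/5 of 10715810 = 6429486; 6,429,486 required, 6,429,486 in favor — approved.

Not approved — the Series A shares did not give the required vote.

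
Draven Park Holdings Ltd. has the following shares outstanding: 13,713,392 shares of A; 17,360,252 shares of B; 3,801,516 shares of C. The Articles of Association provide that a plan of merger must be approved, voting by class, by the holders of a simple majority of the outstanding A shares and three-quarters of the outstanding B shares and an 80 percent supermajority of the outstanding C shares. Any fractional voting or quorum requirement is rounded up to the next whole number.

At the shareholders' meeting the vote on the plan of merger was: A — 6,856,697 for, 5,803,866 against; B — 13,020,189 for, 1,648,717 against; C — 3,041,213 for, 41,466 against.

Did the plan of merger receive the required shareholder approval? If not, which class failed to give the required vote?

Approved — every class gave the required vote.

A: a majority of 13713392 is 6856697; 6,856,697 required, 6,856,697 in favor — approved.
B: 3/4 of 17360252 = 13020189; 13,020,189 required, 13,020,189 in favor — approved.
C: 4/5 of 3801516 = 3041212.80, rounded up to 3041213; 3,041,213 required, 3,041,213 in favor — approved.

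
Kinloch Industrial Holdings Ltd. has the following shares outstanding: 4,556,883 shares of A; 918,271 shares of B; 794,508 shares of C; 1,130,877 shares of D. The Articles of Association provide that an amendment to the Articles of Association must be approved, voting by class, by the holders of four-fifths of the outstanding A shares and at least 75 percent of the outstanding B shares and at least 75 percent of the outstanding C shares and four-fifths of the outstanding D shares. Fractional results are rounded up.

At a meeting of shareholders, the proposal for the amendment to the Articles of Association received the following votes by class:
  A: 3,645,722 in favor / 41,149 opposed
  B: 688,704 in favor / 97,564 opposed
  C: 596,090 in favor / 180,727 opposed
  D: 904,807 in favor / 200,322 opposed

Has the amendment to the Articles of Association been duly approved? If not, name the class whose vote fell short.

A: 4/5 of 4556883 = 3645506.40, rounded up to 3645507; 3,645,507 required, 3,645,722 in favor — approved.
B: 3/4 of 918271 = 688703.25, rounded up to 688704; 688,704 required, 688,704 in favor — approved.
C: 3/4 of 794508 = 595881; 595,881 required, 596,090 in favor — approved.
D: 4/5 of 1130877 = 904701.60, rounded up to 904702; 904,702 required, 904,807 in favor — approved.

Approved — every class gave the required vote.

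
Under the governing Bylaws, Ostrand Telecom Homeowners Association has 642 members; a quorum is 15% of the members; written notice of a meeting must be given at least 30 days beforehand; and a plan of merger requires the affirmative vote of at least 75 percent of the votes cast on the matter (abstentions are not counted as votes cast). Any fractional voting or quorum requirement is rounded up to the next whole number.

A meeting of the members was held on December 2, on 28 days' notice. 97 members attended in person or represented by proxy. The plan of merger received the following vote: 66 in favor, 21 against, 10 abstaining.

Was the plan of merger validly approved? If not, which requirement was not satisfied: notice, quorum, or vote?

Invalid — notice requirement not satisfied.

Notice: 28 days given; 30 required. Not satisfied.
Quorum: 15% of 642 = 96.30, rounded up to 97; 97 present. Satisfied.
Vote: requires three-fourths of the votes cast (97 − 10 abstaining = 87); 3/4 of 87 = 65.25, rounded up to 66, so 66 needed; 66 in favor. Satisfied.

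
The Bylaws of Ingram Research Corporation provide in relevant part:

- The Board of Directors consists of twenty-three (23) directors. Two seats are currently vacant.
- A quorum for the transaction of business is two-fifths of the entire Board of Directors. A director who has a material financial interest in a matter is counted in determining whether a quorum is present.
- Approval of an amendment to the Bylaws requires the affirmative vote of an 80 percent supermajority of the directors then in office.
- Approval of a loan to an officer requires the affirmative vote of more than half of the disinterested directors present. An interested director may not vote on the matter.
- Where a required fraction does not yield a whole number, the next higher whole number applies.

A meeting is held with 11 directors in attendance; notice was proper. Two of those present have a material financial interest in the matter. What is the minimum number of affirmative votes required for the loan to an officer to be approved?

5

The loan to an officer requires a majority of the disinterested directors present (11 − 2 = 9).
A majority of 9 is 5.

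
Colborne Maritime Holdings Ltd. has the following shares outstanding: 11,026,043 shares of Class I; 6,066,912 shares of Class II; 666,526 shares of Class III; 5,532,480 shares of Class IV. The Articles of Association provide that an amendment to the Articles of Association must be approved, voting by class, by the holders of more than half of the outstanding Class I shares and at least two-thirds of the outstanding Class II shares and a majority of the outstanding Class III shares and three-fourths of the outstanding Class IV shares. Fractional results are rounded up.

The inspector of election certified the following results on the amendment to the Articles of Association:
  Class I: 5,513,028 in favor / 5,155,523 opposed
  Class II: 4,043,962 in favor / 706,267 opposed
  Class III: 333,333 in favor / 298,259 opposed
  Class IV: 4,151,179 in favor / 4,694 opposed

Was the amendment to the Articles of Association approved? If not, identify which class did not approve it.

Not approved — the Class II shares did not give the required vote.

Class I: a majority of 11026043 is 5513022; 5,513,022 required, 5,513,028 in favor — approved.
Class II: 2/3 of 6066912 = 4044608; 4,044,608 required, 4,043,962 in favor — not approved.
Class III: a majority of 666526 is 333264; 333,264 required, 333,333 in favor — approved.
Class IV: 3/4 of 5532480 = 4149360; 4,149,360 required, 4,151,179 in favor — approved.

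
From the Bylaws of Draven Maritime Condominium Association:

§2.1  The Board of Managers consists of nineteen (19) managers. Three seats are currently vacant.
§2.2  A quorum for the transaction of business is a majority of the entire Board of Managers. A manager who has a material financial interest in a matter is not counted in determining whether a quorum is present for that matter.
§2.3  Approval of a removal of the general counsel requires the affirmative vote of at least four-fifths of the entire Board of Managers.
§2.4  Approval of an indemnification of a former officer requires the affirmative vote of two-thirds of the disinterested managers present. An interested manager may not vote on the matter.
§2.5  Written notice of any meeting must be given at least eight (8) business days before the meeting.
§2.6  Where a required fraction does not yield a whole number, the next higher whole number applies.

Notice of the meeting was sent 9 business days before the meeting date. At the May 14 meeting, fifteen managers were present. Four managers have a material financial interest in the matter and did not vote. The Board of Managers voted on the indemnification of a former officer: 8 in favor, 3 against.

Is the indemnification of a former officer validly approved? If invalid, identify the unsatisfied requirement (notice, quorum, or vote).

Notice: 9 business days given; 8 required (9 ≥ 8). Satisfied.
Quorum: 15 present, but the 4 interested managers do not count, leaving 11. Quorum is 10. Satisfied.
Vote: the indemnification of a former officer requires two-thirds of the disinterested managers present (15 − 4 = 11). 2/3 of 11 = 7.33, rounded up to 8, so 8 affirmative votes are needed; 8 voted in favor. Satisfied.

Valid — all requirements satisfied.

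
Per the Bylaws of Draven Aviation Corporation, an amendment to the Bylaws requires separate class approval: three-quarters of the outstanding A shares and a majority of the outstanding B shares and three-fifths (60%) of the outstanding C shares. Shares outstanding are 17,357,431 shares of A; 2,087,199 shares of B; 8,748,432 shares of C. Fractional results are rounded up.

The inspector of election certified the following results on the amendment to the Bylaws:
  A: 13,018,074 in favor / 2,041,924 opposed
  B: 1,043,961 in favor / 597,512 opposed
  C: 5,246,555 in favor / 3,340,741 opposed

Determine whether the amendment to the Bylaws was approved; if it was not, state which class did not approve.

Not approved — the C shares did not give the required vote.

A: 3/4 of 17357431 = 13018073.25, rounded up to 13018074; 13,018,074 required, 13,018,074 in favor — approved.
B: a majority of 2087199 is 1043600; 1,043,600 required, 1,043,961 in favor — approved.
C: 3/5 of 8748432 = 5249059.20, rounded up to 5249060; 5,249,060 required, 5,246,555 in favor — not approved.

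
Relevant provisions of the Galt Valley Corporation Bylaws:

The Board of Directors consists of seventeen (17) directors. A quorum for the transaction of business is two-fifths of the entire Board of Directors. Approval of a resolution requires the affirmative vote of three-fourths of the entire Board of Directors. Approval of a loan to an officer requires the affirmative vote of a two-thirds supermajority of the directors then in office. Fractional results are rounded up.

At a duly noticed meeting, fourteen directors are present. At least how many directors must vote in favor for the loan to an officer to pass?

12

The loan to an officer requires two-thirds of the directors then in office (17).
2/3 of 17 = 11.33, rounded up to 12.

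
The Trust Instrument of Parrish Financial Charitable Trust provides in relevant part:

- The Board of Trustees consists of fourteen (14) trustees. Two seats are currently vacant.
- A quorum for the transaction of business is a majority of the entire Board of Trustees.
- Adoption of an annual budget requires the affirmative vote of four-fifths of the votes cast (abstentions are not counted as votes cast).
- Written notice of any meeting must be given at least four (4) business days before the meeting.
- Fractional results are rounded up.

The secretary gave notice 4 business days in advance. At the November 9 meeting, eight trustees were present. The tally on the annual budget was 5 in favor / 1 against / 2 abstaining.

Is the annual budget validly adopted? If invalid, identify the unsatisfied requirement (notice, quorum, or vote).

Notice: 4 business days given; 4 required (4 ≥ 4). Satisfied.
Quorum: 8 present; quorum is 8. Satisfied.
Vote: the annual budget requires four-fifths of the votes cast (8 present − 2 abstaining = 6). 4/5 of 6 = 4.80, rounded up to 5, so 5 affirmative votes are needed; 5 voted in favor. Satisfied.

Valid — all requirements satisfied.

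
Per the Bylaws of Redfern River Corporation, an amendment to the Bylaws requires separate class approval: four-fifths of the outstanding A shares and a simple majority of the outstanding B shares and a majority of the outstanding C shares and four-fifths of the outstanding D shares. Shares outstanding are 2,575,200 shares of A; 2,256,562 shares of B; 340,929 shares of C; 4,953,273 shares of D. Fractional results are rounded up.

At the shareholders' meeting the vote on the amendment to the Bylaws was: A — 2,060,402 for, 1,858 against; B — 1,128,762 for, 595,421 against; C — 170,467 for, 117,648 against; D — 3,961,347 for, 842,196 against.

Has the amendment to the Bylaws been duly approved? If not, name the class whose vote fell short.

A: 4/5 of 2575200 = 2060160; 2,060,160 required, 2,060,402 in favor — approved.
B: a majority of 2256562 is 1128282; 1,128,282 required, 1,128,762 in favor — approved.
C: a majority of 340929 is 170465; 170,465 required, 170,467 in favor — approved.
D: 4/5 of 4953273 = 3962618.40, rounded up to 3962619; 3,962,619 required, 3,961,347 in favor — not approved.

Not approved — the D shares did not give the required vote.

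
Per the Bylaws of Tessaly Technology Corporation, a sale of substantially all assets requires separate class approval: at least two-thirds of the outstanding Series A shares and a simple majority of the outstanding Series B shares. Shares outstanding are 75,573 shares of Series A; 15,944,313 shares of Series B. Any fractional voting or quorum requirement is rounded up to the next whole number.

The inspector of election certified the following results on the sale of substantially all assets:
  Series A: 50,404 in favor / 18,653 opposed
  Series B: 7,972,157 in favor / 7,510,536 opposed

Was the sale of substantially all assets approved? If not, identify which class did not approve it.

Series A: 2/3 of 75573 = 50382; 50,382 required, 50,404 in favor — approved.
Series B: a majority of 15944313 is 7972157; 7,972,157 required, 7,972,157 in favor — approved.

Approved — every class gave the required vote.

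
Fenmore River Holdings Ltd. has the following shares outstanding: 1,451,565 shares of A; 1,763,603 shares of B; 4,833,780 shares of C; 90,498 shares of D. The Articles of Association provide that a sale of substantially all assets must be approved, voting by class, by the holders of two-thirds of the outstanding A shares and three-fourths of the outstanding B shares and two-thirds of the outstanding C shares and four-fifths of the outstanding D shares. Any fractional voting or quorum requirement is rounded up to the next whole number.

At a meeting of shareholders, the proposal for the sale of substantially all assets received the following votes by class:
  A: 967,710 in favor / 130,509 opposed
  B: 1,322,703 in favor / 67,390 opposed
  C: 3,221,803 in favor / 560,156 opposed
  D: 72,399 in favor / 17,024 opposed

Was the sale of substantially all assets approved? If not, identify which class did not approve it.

Not approved — the C shares did not give the required vote.

A: 2/3 of 1451565 = 967710; 967,710 required, 967,710 in favor — approved.
B: 3/4 of 1763603 = 1322702.25, rounded up to 1322703; 1,322,703 required, 1,322,703 in favor — approved.
C: 2/3 of 4833780 = 3222520; 3,222,520 required, 3,221,803 in favor — not approved.
D: 4/5 of 90498 = 72398.40, rounded up to 72399; 72,399 required, 72,399 in favor — approved.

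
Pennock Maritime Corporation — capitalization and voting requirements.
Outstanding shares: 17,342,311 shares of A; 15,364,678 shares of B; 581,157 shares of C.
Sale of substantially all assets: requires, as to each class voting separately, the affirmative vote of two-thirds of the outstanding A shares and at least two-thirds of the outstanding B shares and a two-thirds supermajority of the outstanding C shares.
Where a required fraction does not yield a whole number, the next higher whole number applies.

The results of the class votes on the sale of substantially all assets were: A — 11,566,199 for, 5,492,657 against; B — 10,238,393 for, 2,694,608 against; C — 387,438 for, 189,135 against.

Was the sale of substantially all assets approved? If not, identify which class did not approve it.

Not approved — the B shares did not give the required vote.

A: 2/3 of 17342311 = 11561540.67, rounded up to 11561541; 11,561,541 required, 11,566,199 in favor — approved.
B: 2/3 of 15364678 = 10243118.67, rounded up to 10243119; 10,243,119 required, 10,238,393 in favor — not approved.
C: 2/3 of 581157 = 387438; 387,438 required, 387,438 in favor — approved.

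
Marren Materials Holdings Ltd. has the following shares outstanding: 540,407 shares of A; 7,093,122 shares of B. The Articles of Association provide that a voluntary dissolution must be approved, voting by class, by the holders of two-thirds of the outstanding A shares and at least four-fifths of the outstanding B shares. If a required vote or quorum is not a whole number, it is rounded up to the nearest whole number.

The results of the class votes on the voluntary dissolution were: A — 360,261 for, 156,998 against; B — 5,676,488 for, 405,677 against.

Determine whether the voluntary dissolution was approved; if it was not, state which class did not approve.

A: 2/3 of 540407 = 360271.33, rounded up to 360272; 360,272 required, 360,261 in favor — not approved.
B: 4/5 of 7093122 = 5674497.60, rounded up to 5674498; 5,674,498 required, 5,676,488 in favor — approved.

Not approved — the A shares did not give the required vote.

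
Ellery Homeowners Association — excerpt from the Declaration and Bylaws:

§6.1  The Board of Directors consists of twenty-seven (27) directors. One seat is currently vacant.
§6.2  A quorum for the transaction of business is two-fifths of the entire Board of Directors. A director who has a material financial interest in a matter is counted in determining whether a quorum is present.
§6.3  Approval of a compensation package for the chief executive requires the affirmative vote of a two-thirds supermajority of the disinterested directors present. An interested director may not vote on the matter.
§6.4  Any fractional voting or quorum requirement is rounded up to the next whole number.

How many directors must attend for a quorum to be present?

2/5 of 27 = 10.80, rounded up to 11.

11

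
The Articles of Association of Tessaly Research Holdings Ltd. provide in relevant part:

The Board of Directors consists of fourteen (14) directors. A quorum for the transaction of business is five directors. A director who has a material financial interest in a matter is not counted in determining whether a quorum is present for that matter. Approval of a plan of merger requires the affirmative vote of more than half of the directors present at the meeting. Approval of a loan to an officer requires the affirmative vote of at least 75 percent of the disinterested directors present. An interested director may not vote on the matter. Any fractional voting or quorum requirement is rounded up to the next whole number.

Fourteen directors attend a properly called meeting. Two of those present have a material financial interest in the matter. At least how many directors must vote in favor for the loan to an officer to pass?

9

The loan to an officer requires three-fourths of the disinterested directors present (14 − 2 = 12).
3/4 of 12 = 9.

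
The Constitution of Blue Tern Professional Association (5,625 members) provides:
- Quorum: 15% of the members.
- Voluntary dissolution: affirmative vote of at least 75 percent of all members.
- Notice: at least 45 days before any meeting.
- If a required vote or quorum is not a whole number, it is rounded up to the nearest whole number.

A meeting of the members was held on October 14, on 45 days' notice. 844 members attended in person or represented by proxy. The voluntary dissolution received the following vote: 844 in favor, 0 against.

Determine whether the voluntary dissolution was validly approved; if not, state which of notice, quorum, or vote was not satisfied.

Notice: 45 days given; 45 required. Satisfied.
Quorum: 15% of 5,625 = 843.75, rounded up to 844; 844 present. Satisfied.
Vote: requires three-fourths of all members (5,625); 3/4 of 5625 = 4218.75, rounded up to 4219, so 4,219 needed; 844 in favor. Not satisfied.

Invalid — vote requirement not satisfied.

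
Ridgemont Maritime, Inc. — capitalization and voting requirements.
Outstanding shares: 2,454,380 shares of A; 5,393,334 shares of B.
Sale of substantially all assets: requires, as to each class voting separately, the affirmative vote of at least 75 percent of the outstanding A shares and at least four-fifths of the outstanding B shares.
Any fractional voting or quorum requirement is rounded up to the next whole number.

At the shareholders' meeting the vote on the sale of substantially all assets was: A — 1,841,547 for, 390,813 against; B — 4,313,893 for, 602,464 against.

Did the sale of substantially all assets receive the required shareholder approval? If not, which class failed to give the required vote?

A: 3/4 of 2454380 = 1840785; 1,840,785 required, 1,841,547 in favor — approved.
B: 4/5 of 5393334 = 4314667.20, rounded up to 4314668; 4,314,668 required, 4,313,893 in favor — not approved.

Not approved — the B shares did not give the required vote.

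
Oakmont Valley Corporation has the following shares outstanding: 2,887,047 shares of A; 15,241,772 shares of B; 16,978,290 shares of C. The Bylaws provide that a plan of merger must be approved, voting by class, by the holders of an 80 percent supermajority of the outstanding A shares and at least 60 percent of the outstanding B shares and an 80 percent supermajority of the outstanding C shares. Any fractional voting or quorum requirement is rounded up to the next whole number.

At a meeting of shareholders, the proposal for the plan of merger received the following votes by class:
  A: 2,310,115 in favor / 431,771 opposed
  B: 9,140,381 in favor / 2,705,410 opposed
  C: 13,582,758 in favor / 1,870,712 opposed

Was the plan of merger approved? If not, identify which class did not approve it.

A: 4/5 of 2887047 = 2309637.60, rounded up to 2309638; 2,309,638 required, 2,310,115 in favor — approved.
B: 3/5 of 15241772 = 9145063.20, rounded up to 9145064; 9,145,064 required, 9,140,381 in favor — not approved.
C: 4/5 of 16978290 = 13582632; 13,582,632 required, 13,582,758 in favor — approved.

Not approved — the B shares did not give the required vote.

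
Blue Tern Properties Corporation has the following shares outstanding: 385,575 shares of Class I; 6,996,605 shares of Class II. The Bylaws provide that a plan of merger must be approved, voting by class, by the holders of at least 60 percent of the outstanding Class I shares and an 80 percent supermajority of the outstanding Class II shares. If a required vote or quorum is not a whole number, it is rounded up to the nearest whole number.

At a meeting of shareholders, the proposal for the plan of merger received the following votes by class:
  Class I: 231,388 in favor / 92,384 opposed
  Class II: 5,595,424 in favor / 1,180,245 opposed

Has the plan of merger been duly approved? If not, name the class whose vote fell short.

Class I: 3/5 of 385575 = 231345; 231,345 required, 231,388 in favor — approved.
Class II: 4/5 of 6996605 = 5597284; 5,597,284 required, 5,595,424 in favor — not approved.

Not approved — the Class II shares did not give the required vote.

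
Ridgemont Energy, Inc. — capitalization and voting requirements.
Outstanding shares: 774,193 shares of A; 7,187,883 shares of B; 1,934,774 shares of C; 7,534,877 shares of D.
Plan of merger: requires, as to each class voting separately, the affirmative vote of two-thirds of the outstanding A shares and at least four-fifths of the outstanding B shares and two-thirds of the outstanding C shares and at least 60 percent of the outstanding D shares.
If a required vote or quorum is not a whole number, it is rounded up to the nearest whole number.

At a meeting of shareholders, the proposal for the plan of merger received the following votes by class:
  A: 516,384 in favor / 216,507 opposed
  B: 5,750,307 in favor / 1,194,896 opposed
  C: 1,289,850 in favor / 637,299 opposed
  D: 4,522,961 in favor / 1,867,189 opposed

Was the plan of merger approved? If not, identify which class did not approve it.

Approved — every class gave the required vote.

A: 2/3 of 774193 = 516128.67, rounded up to 516129; 516,129 required, 516,384 in favor — approved.
B: 4/5 of 7187883 = 5750306.40, rounded up to 5750307; 5,750,307 required, 5,750,307 in favor — approved.
C: 2/3 of 1934774 = 1289849.33, rounded up to 1289850; 1,289,850 required, 1,289,850 in favor — approved.
D: 3/5 of 7534877 = 4520926.20, rounded up to 4520927; 4,520,927 required, 4,522,961 in favor — approved.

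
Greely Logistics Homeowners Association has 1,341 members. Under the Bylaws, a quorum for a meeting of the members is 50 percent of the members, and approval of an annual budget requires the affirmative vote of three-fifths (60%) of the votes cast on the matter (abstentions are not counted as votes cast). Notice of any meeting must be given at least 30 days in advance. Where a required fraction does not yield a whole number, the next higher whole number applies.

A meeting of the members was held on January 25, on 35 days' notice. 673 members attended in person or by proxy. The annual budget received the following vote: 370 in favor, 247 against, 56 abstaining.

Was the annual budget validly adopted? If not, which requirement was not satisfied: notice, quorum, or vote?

Invalid — vote requirement not satisfied.

Notice: 35 days given; 30 required. Satisfied.
Quorum: 50% of 1,341 = 670.50, rounded up to 671; 673 present. Satisfied.
Vote: requires three-fifths of the votes cast (673 − 56 abstaining = 617); 3/5 of 617 = 370.20, rounded up to 371, so 371 needed; 370 in favor. Not satisfied.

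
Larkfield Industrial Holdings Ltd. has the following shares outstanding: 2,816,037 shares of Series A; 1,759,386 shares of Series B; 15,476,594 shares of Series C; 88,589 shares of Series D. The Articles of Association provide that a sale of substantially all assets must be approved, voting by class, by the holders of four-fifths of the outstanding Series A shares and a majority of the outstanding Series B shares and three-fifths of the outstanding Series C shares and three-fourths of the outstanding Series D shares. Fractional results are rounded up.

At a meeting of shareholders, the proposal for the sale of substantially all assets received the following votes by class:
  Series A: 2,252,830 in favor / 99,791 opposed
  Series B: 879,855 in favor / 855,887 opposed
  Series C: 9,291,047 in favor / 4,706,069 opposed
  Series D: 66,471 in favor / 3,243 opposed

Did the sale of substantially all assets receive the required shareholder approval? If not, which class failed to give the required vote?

Approved — every class gave the required vote.

Series A: 4/5 of 2816037 = 2252829.60, rounded up to 2252830; 2,252,830 required, 2,252,830 in favor — approved.
Series B: a majority of 1759386 is 879694; 879,694 required, 879,855 in favor — approved.
Series C: 3/5 of 15476594 = 9285956.40, rounded up to 9285957; 9,285,957 required, 9,291,047 in favor — approved.
Series D: 3/4 of 88589 = 66441.75, rounded up to 66442; 66,442 required, 66,471 in favor — approved.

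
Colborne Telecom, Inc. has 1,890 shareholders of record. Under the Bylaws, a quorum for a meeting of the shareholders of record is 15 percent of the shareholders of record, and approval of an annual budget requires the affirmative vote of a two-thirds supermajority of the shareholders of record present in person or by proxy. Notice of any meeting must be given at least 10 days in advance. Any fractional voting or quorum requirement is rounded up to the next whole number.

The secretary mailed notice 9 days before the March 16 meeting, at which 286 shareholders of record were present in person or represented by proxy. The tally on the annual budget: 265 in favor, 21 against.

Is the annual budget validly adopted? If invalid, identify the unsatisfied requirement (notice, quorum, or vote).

Invalid — notice requirement not satisfied.

Notice: 9 days given; 10 required. Not satisfied.
Quorum: 15% of 1,890 = 283.50, rounded up to 284; 286 present. Satisfied.
Vote: requires two-thirds of those present (286); 2/3 of 286 = 190.67, rounded up to 191, so 191 needed; 265 in favor. Satisfied.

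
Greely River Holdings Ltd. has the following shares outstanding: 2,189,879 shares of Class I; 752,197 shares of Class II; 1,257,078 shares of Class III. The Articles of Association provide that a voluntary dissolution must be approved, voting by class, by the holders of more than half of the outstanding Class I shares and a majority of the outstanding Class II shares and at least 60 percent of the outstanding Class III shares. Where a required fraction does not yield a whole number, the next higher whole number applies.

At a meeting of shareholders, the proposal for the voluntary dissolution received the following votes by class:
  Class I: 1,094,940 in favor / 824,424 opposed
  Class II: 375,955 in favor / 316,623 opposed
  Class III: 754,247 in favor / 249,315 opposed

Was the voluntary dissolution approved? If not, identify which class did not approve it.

Class I: a majority of 2189879 is 1094940; 1,094,940 required, 1,094,940 in favor — approved.
Class II: a majority of 752197 is 376099; 376,099 required, 375,955 in favor — not approved.
Class III: 3/5 of 1257078 = 754246.80, rounded up to 754247; 754,247 required, 754,247 in favor — approved.

Not approved — the Class II shares did not give the required vote.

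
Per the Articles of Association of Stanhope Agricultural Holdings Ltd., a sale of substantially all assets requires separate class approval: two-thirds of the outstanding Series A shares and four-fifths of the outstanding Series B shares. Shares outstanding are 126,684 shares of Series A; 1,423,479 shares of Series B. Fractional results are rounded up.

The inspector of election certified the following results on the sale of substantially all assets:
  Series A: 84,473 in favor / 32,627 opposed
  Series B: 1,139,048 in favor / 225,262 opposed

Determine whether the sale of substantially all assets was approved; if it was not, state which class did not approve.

Series A: 2/3 of 126684 = 84456; 84,456 required, 84,473 in favor — approved.
Series B: 4/5 of 1423479 = 1138783.20, rounded up to 1138784; 1,138,784 required, 1,139,048 in favor — approved.

Approved — every class gave the required vote.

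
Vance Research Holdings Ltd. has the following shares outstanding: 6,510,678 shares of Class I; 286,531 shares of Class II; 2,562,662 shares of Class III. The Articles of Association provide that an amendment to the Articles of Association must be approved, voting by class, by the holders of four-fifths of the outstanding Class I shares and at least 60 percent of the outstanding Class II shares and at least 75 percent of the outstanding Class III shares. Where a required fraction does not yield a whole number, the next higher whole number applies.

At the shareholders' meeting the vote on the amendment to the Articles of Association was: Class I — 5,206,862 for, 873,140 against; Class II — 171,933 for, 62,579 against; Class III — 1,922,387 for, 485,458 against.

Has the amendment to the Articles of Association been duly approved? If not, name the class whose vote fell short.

Class I: 4/5 of 6510678 = 5208542.40, rounded up to 5208543; 5,208,543 required, 5,206,862 in favor — not approved.
Class II: 3/5 of 286531 = 171918.60, rounded up to 171919; 171,919 required, 171,933 in favor — approved.
Class III: 3/4 of 2562662 = 1921996.50, rounded up to 1921997; 1,921,997 required, 1,922,387 in favor — approved.

Not approved — the Class I shares did not give the required vote.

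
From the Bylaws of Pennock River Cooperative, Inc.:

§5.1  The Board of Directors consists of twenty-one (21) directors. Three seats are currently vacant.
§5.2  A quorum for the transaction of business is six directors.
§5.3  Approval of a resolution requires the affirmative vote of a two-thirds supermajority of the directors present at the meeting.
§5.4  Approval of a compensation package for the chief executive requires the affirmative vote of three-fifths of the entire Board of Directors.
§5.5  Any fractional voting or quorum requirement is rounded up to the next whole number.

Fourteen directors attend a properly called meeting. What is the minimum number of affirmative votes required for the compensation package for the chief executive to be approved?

The compensation package for the chief executive requires three-fifths of the entire Board of Directors (21).
3/5 of 21 = 12.60, rounded up to 13.

13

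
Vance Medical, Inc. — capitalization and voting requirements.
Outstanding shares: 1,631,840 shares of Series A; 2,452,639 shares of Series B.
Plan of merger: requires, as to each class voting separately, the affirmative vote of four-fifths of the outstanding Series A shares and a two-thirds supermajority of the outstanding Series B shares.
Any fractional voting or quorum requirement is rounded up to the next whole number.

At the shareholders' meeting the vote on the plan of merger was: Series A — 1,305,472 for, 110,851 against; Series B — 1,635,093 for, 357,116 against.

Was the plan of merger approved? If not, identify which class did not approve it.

Series A: 4/5 of 1631840 = 1305472; 1,305,472 required, 1,305,472 in favor — approved.
Series B: 2/3 of 2452639 = 1635092.67, rounded up to 1635093; 1,635,093 required, 1,635,093 in favor — approved.

Approved — every class gave the required vote.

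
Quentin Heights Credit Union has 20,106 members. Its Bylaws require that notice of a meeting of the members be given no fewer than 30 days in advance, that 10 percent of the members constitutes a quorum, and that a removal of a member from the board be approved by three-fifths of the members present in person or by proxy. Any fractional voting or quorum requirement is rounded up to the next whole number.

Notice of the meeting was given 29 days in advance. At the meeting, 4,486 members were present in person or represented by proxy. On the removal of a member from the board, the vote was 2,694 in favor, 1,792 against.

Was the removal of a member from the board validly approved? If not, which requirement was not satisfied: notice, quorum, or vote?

Notice: 29 days given; 30 required. Not satisfied.
Quorum: 10% of 20,106 = 2,010.60, rounded up to 2,011; 4,486 present. Satisfied.
Vote: requires three-fifths of those present (4,486); 3/5 of 4486 = 2691.60, rounded up to 2692, so 2,692 needed; 2,694 in favor. Satisfied.

Invalid — notice requirement not satisfied.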